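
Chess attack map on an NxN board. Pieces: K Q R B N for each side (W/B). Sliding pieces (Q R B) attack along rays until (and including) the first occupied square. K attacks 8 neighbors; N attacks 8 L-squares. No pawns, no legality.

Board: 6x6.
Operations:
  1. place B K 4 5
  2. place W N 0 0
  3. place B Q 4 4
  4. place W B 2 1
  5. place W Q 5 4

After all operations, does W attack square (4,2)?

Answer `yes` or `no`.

Answer: no

Derivation:
Op 1: place BK@(4,5)
Op 2: place WN@(0,0)
Op 3: place BQ@(4,4)
Op 4: place WB@(2,1)
Op 5: place WQ@(5,4)
Per-piece attacks for W:
  WN@(0,0): attacks (1,2) (2,1)
  WB@(2,1): attacks (3,2) (4,3) (5,4) (3,0) (1,2) (0,3) (1,0) [ray(1,1) blocked at (5,4)]
  WQ@(5,4): attacks (5,5) (5,3) (5,2) (5,1) (5,0) (4,4) (4,5) (4,3) (3,2) (2,1) [ray(-1,0) blocked at (4,4); ray(-1,1) blocked at (4,5); ray(-1,-1) blocked at (2,1)]
W attacks (4,2): no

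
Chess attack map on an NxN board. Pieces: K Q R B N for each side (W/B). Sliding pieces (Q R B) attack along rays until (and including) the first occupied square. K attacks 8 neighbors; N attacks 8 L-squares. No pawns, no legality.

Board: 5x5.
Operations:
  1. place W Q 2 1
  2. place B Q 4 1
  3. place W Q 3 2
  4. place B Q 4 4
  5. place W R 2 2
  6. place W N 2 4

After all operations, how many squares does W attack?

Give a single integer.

Answer: 20

Derivation:
Op 1: place WQ@(2,1)
Op 2: place BQ@(4,1)
Op 3: place WQ@(3,2)
Op 4: place BQ@(4,4)
Op 5: place WR@(2,2)
Op 6: place WN@(2,4)
Per-piece attacks for W:
  WQ@(2,1): attacks (2,2) (2,0) (3,1) (4,1) (1,1) (0,1) (3,2) (3,0) (1,2) (0,3) (1,0) [ray(0,1) blocked at (2,2); ray(1,0) blocked at (4,1); ray(1,1) blocked at (3,2)]
  WR@(2,2): attacks (2,3) (2,4) (2,1) (3,2) (1,2) (0,2) [ray(0,1) blocked at (2,4); ray(0,-1) blocked at (2,1); ray(1,0) blocked at (3,2)]
  WN@(2,4): attacks (3,2) (4,3) (1,2) (0,3)
  WQ@(3,2): attacks (3,3) (3,4) (3,1) (3,0) (4,2) (2,2) (4,3) (4,1) (2,3) (1,4) (2,1) [ray(-1,0) blocked at (2,2); ray(1,-1) blocked at (4,1); ray(-1,-1) blocked at (2,1)]
Union (20 distinct): (0,1) (0,2) (0,3) (1,0) (1,1) (1,2) (1,4) (2,0) (2,1) (2,2) (2,3) (2,4) (3,0) (3,1) (3,2) (3,3) (3,4) (4,1) (4,2) (4,3)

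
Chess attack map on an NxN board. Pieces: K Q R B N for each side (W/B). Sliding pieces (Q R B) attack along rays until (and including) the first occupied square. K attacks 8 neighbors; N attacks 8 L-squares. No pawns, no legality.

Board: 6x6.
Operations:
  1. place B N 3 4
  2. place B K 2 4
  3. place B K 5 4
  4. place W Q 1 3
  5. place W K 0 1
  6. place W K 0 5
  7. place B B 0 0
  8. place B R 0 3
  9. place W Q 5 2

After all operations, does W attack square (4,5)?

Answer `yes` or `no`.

Answer: no

Derivation:
Op 1: place BN@(3,4)
Op 2: place BK@(2,4)
Op 3: place BK@(5,4)
Op 4: place WQ@(1,3)
Op 5: place WK@(0,1)
Op 6: place WK@(0,5)
Op 7: place BB@(0,0)
Op 8: place BR@(0,3)
Op 9: place WQ@(5,2)
Per-piece attacks for W:
  WK@(0,1): attacks (0,2) (0,0) (1,1) (1,2) (1,0)
  WK@(0,5): attacks (0,4) (1,5) (1,4)
  WQ@(1,3): attacks (1,4) (1,5) (1,2) (1,1) (1,0) (2,3) (3,3) (4,3) (5,3) (0,3) (2,4) (2,2) (3,1) (4,0) (0,4) (0,2) [ray(-1,0) blocked at (0,3); ray(1,1) blocked at (2,4)]
  WQ@(5,2): attacks (5,3) (5,4) (5,1) (5,0) (4,2) (3,2) (2,2) (1,2) (0,2) (4,3) (3,4) (4,1) (3,0) [ray(0,1) blocked at (5,4); ray(-1,1) blocked at (3,4)]
W attacks (4,5): no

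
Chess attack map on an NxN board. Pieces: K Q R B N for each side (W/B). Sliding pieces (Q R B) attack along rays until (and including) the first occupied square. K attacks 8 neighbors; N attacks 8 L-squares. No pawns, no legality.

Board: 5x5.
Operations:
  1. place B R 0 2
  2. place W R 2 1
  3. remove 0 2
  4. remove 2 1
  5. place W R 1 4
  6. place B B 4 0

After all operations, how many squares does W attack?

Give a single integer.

Op 1: place BR@(0,2)
Op 2: place WR@(2,1)
Op 3: remove (0,2)
Op 4: remove (2,1)
Op 5: place WR@(1,4)
Op 6: place BB@(4,0)
Per-piece attacks for W:
  WR@(1,4): attacks (1,3) (1,2) (1,1) (1,0) (2,4) (3,4) (4,4) (0,4)
Union (8 distinct): (0,4) (1,0) (1,1) (1,2) (1,3) (2,4) (3,4) (4,4)

Answer: 8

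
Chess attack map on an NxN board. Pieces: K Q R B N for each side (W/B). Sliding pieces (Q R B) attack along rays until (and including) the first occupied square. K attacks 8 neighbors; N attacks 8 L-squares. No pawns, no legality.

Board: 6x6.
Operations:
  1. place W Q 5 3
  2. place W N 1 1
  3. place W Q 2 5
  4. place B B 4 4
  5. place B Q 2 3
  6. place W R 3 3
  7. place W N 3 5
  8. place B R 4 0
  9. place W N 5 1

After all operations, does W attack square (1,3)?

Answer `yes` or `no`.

Answer: no

Derivation:
Op 1: place WQ@(5,3)
Op 2: place WN@(1,1)
Op 3: place WQ@(2,5)
Op 4: place BB@(4,4)
Op 5: place BQ@(2,3)
Op 6: place WR@(3,3)
Op 7: place WN@(3,5)
Op 8: place BR@(4,0)
Op 9: place WN@(5,1)
Per-piece attacks for W:
  WN@(1,1): attacks (2,3) (3,2) (0,3) (3,0)
  WQ@(2,5): attacks (2,4) (2,3) (3,5) (1,5) (0,5) (3,4) (4,3) (5,2) (1,4) (0,3) [ray(0,-1) blocked at (2,3); ray(1,0) blocked at (3,5)]
  WR@(3,3): attacks (3,4) (3,5) (3,2) (3,1) (3,0) (4,3) (5,3) (2,3) [ray(0,1) blocked at (3,5); ray(1,0) blocked at (5,3); ray(-1,0) blocked at (2,3)]
  WN@(3,5): attacks (4,3) (5,4) (2,3) (1,4)
  WN@(5,1): attacks (4,3) (3,2) (3,0)
  WQ@(5,3): attacks (5,4) (5,5) (5,2) (5,1) (4,3) (3,3) (4,4) (4,2) (3,1) (2,0) [ray(0,-1) blocked at (5,1); ray(-1,0) blocked at (3,3); ray(-1,1) blocked at (4,4)]
W attacks (1,3): no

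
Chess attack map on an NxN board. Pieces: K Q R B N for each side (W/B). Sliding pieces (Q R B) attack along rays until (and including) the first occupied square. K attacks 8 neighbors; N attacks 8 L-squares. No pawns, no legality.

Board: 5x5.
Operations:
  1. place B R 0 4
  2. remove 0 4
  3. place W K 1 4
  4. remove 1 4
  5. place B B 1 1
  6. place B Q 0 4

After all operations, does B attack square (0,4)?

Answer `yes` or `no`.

Op 1: place BR@(0,4)
Op 2: remove (0,4)
Op 3: place WK@(1,4)
Op 4: remove (1,4)
Op 5: place BB@(1,1)
Op 6: place BQ@(0,4)
Per-piece attacks for B:
  BQ@(0,4): attacks (0,3) (0,2) (0,1) (0,0) (1,4) (2,4) (3,4) (4,4) (1,3) (2,2) (3,1) (4,0)
  BB@(1,1): attacks (2,2) (3,3) (4,4) (2,0) (0,2) (0,0)
B attacks (0,4): no

Answer: no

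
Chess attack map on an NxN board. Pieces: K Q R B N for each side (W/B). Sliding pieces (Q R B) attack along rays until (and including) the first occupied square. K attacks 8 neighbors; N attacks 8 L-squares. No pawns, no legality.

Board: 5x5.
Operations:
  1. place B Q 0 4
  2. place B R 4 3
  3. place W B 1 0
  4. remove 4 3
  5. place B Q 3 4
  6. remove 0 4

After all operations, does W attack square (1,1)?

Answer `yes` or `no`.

Op 1: place BQ@(0,4)
Op 2: place BR@(4,3)
Op 3: place WB@(1,0)
Op 4: remove (4,3)
Op 5: place BQ@(3,4)
Op 6: remove (0,4)
Per-piece attacks for W:
  WB@(1,0): attacks (2,1) (3,2) (4,3) (0,1)
W attacks (1,1): no

Answer: no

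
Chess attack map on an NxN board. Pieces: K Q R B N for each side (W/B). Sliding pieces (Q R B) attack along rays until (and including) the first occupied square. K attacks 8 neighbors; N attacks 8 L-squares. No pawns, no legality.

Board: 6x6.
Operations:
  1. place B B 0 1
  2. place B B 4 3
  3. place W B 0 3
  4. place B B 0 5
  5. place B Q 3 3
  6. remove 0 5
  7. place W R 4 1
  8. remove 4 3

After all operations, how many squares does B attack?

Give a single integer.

Answer: 22

Derivation:
Op 1: place BB@(0,1)
Op 2: place BB@(4,3)
Op 3: place WB@(0,3)
Op 4: place BB@(0,5)
Op 5: place BQ@(3,3)
Op 6: remove (0,5)
Op 7: place WR@(4,1)
Op 8: remove (4,3)
Per-piece attacks for B:
  BB@(0,1): attacks (1,2) (2,3) (3,4) (4,5) (1,0)
  BQ@(3,3): attacks (3,4) (3,5) (3,2) (3,1) (3,0) (4,3) (5,3) (2,3) (1,3) (0,3) (4,4) (5,5) (4,2) (5,1) (2,4) (1,5) (2,2) (1,1) (0,0) [ray(-1,0) blocked at (0,3)]
Union (22 distinct): (0,0) (0,3) (1,0) (1,1) (1,2) (1,3) (1,5) (2,2) (2,3) (2,4) (3,0) (3,1) (3,2) (3,4) (3,5) (4,2) (4,3) (4,4) (4,5) (5,1) (5,3) (5,5)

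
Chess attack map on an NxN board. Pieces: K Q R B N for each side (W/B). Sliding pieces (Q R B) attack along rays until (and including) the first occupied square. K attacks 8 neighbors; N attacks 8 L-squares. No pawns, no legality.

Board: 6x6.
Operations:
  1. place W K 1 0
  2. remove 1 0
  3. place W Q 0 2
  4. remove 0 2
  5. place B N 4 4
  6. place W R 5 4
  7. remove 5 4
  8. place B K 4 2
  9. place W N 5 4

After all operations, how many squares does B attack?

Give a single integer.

Answer: 10

Derivation:
Op 1: place WK@(1,0)
Op 2: remove (1,0)
Op 3: place WQ@(0,2)
Op 4: remove (0,2)
Op 5: place BN@(4,4)
Op 6: place WR@(5,4)
Op 7: remove (5,4)
Op 8: place BK@(4,2)
Op 9: place WN@(5,4)
Per-piece attacks for B:
  BK@(4,2): attacks (4,3) (4,1) (5,2) (3,2) (5,3) (5,1) (3,3) (3,1)
  BN@(4,4): attacks (2,5) (5,2) (3,2) (2,3)
Union (10 distinct): (2,3) (2,5) (3,1) (3,2) (3,3) (4,1) (4,3) (5,1) (5,2) (5,3)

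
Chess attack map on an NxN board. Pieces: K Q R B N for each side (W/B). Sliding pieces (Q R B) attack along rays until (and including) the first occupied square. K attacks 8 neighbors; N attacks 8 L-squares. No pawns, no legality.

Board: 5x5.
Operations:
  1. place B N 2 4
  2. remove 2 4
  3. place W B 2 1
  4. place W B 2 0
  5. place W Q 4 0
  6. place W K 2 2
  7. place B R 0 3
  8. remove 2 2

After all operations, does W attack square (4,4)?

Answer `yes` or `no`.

Op 1: place BN@(2,4)
Op 2: remove (2,4)
Op 3: place WB@(2,1)
Op 4: place WB@(2,0)
Op 5: place WQ@(4,0)
Op 6: place WK@(2,2)
Op 7: place BR@(0,3)
Op 8: remove (2,2)
Per-piece attacks for W:
  WB@(2,0): attacks (3,1) (4,2) (1,1) (0,2)
  WB@(2,1): attacks (3,2) (4,3) (3,0) (1,2) (0,3) (1,0) [ray(-1,1) blocked at (0,3)]
  WQ@(4,0): attacks (4,1) (4,2) (4,3) (4,4) (3,0) (2,0) (3,1) (2,2) (1,3) (0,4) [ray(-1,0) blocked at (2,0)]
W attacks (4,4): yes

Answer: yes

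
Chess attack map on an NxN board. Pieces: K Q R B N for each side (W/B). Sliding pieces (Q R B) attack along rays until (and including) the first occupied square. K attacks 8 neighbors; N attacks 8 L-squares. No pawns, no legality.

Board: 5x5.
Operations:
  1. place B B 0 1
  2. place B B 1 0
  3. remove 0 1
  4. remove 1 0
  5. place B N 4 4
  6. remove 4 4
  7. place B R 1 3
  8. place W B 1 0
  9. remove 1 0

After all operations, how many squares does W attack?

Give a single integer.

Answer: 0

Derivation:
Op 1: place BB@(0,1)
Op 2: place BB@(1,0)
Op 3: remove (0,1)
Op 4: remove (1,0)
Op 5: place BN@(4,4)
Op 6: remove (4,4)
Op 7: place BR@(1,3)
Op 8: place WB@(1,0)
Op 9: remove (1,0)
Per-piece attacks for W:
Union (0 distinct): (none)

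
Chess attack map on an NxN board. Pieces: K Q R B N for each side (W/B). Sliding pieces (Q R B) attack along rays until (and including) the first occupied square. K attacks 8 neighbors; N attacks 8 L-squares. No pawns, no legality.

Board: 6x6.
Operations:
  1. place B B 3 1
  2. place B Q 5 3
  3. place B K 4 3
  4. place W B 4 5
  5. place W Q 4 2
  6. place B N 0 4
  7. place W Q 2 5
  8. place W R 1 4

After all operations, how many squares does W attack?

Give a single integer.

Op 1: place BB@(3,1)
Op 2: place BQ@(5,3)
Op 3: place BK@(4,3)
Op 4: place WB@(4,5)
Op 5: place WQ@(4,2)
Op 6: place BN@(0,4)
Op 7: place WQ@(2,5)
Op 8: place WR@(1,4)
Per-piece attacks for W:
  WR@(1,4): attacks (1,5) (1,3) (1,2) (1,1) (1,0) (2,4) (3,4) (4,4) (5,4) (0,4) [ray(-1,0) blocked at (0,4)]
  WQ@(2,5): attacks (2,4) (2,3) (2,2) (2,1) (2,0) (3,5) (4,5) (1,5) (0,5) (3,4) (4,3) (1,4) [ray(1,0) blocked at (4,5); ray(1,-1) blocked at (4,3); ray(-1,-1) blocked at (1,4)]
  WQ@(4,2): attacks (4,3) (4,1) (4,0) (5,2) (3,2) (2,2) (1,2) (0,2) (5,3) (5,1) (3,3) (2,4) (1,5) (3,1) [ray(0,1) blocked at (4,3); ray(1,1) blocked at (5,3); ray(-1,-1) blocked at (3,1)]
  WB@(4,5): attacks (5,4) (3,4) (2,3) (1,2) (0,1)
Union (29 distinct): (0,1) (0,2) (0,4) (0,5) (1,0) (1,1) (1,2) (1,3) (1,4) (1,5) (2,0) (2,1) (2,2) (2,3) (2,4) (3,1) (3,2) (3,3) (3,4) (3,5) (4,0) (4,1) (4,3) (4,4) (4,5) (5,1) (5,2) (5,3) (5,4)

Answer: 29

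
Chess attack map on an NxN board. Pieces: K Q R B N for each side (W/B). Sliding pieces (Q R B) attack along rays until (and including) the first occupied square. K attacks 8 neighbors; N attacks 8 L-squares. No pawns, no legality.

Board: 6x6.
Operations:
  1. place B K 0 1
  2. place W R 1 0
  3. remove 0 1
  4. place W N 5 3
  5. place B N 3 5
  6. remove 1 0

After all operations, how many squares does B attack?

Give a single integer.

Op 1: place BK@(0,1)
Op 2: place WR@(1,0)
Op 3: remove (0,1)
Op 4: place WN@(5,3)
Op 5: place BN@(3,5)
Op 6: remove (1,0)
Per-piece attacks for B:
  BN@(3,5): attacks (4,3) (5,4) (2,3) (1,4)
Union (4 distinct): (1,4) (2,3) (4,3) (5,4)

Answer: 4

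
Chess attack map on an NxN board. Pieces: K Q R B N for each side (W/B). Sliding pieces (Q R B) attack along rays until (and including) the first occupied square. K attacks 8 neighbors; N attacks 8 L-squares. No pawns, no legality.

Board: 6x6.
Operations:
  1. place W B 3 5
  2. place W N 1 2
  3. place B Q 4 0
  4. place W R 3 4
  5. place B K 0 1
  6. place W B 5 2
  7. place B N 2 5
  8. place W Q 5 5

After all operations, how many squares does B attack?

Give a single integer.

Answer: 19

Derivation:
Op 1: place WB@(3,5)
Op 2: place WN@(1,2)
Op 3: place BQ@(4,0)
Op 4: place WR@(3,4)
Op 5: place BK@(0,1)
Op 6: place WB@(5,2)
Op 7: place BN@(2,5)
Op 8: place WQ@(5,5)
Per-piece attacks for B:
  BK@(0,1): attacks (0,2) (0,0) (1,1) (1,2) (1,0)
  BN@(2,5): attacks (3,3) (4,4) (1,3) (0,4)
  BQ@(4,0): attacks (4,1) (4,2) (4,3) (4,4) (4,5) (5,0) (3,0) (2,0) (1,0) (0,0) (5,1) (3,1) (2,2) (1,3) (0,4)
Union (19 distinct): (0,0) (0,2) (0,4) (1,0) (1,1) (1,2) (1,3) (2,0) (2,2) (3,0) (3,1) (3,3) (4,1) (4,2) (4,3) (4,4) (4,5) (5,0) (5,1)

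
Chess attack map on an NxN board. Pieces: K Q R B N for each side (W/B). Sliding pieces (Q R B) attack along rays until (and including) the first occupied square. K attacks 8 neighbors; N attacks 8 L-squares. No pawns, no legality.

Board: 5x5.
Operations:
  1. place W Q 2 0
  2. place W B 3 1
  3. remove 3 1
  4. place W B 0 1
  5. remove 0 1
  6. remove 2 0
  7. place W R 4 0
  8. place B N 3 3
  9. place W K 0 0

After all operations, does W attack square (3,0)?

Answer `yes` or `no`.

Answer: yes

Derivation:
Op 1: place WQ@(2,0)
Op 2: place WB@(3,1)
Op 3: remove (3,1)
Op 4: place WB@(0,1)
Op 5: remove (0,1)
Op 6: remove (2,0)
Op 7: place WR@(4,0)
Op 8: place BN@(3,3)
Op 9: place WK@(0,0)
Per-piece attacks for W:
  WK@(0,0): attacks (0,1) (1,0) (1,1)
  WR@(4,0): attacks (4,1) (4,2) (4,3) (4,4) (3,0) (2,0) (1,0) (0,0) [ray(-1,0) blocked at (0,0)]
W attacks (3,0): yes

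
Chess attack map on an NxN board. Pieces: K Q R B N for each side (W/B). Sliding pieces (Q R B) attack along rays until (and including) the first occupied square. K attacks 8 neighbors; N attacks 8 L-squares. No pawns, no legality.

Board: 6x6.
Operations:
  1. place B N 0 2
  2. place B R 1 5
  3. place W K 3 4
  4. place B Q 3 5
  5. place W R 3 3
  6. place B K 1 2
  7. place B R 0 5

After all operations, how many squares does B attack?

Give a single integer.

Op 1: place BN@(0,2)
Op 2: place BR@(1,5)
Op 3: place WK@(3,4)
Op 4: place BQ@(3,5)
Op 5: place WR@(3,3)
Op 6: place BK@(1,2)
Op 7: place BR@(0,5)
Per-piece attacks for B:
  BN@(0,2): attacks (1,4) (2,3) (1,0) (2,1)
  BR@(0,5): attacks (0,4) (0,3) (0,2) (1,5) [ray(0,-1) blocked at (0,2); ray(1,0) blocked at (1,5)]
  BK@(1,2): attacks (1,3) (1,1) (2,2) (0,2) (2,3) (2,1) (0,3) (0,1)
  BR@(1,5): attacks (1,4) (1,3) (1,2) (2,5) (3,5) (0,5) [ray(0,-1) blocked at (1,2); ray(1,0) blocked at (3,5); ray(-1,0) blocked at (0,5)]
  BQ@(3,5): attacks (3,4) (4,5) (5,5) (2,5) (1,5) (4,4) (5,3) (2,4) (1,3) (0,2) [ray(0,-1) blocked at (3,4); ray(-1,0) blocked at (1,5); ray(-1,-1) blocked at (0,2)]
Union (22 distinct): (0,1) (0,2) (0,3) (0,4) (0,5) (1,0) (1,1) (1,2) (1,3) (1,4) (1,5) (2,1) (2,2) (2,3) (2,4) (2,5) (3,4) (3,5) (4,4) (4,5) (5,3) (5,5)

Answer: 22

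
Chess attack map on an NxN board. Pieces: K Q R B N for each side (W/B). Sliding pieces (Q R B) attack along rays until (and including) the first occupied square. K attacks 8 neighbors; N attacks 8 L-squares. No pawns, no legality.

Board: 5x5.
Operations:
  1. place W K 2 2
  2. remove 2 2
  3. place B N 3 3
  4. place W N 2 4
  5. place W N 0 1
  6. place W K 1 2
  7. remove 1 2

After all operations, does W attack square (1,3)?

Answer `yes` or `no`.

Answer: yes

Derivation:
Op 1: place WK@(2,2)
Op 2: remove (2,2)
Op 3: place BN@(3,3)
Op 4: place WN@(2,4)
Op 5: place WN@(0,1)
Op 6: place WK@(1,2)
Op 7: remove (1,2)
Per-piece attacks for W:
  WN@(0,1): attacks (1,3) (2,2) (2,0)
  WN@(2,4): attacks (3,2) (4,3) (1,2) (0,3)
W attacks (1,3): yes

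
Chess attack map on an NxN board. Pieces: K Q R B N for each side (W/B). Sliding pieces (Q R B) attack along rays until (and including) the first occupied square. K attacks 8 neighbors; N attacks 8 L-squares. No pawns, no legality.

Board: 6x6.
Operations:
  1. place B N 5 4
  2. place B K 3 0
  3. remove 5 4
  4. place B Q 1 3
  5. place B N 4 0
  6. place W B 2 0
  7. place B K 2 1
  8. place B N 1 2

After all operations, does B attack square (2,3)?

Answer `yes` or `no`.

Answer: yes

Derivation:
Op 1: place BN@(5,4)
Op 2: place BK@(3,0)
Op 3: remove (5,4)
Op 4: place BQ@(1,3)
Op 5: place BN@(4,0)
Op 6: place WB@(2,0)
Op 7: place BK@(2,1)
Op 8: place BN@(1,2)
Per-piece attacks for B:
  BN@(1,2): attacks (2,4) (3,3) (0,4) (2,0) (3,1) (0,0)
  BQ@(1,3): attacks (1,4) (1,5) (1,2) (2,3) (3,3) (4,3) (5,3) (0,3) (2,4) (3,5) (2,2) (3,1) (4,0) (0,4) (0,2) [ray(0,-1) blocked at (1,2); ray(1,-1) blocked at (4,0)]
  BK@(2,1): attacks (2,2) (2,0) (3,1) (1,1) (3,2) (3,0) (1,2) (1,0)
  BK@(3,0): attacks (3,1) (4,0) (2,0) (4,1) (2,1)
  BN@(4,0): attacks (5,2) (3,2) (2,1)
B attacks (2,3): yes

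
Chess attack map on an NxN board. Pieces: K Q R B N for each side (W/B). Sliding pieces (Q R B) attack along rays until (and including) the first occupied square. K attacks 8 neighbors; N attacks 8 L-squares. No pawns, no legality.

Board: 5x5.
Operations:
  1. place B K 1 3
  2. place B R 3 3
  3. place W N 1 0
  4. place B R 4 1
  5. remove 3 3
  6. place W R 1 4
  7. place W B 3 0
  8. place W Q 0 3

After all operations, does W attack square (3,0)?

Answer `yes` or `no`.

Answer: yes

Derivation:
Op 1: place BK@(1,3)
Op 2: place BR@(3,3)
Op 3: place WN@(1,0)
Op 4: place BR@(4,1)
Op 5: remove (3,3)
Op 6: place WR@(1,4)
Op 7: place WB@(3,0)
Op 8: place WQ@(0,3)
Per-piece attacks for W:
  WQ@(0,3): attacks (0,4) (0,2) (0,1) (0,0) (1,3) (1,4) (1,2) (2,1) (3,0) [ray(1,0) blocked at (1,3); ray(1,1) blocked at (1,4); ray(1,-1) blocked at (3,0)]
  WN@(1,0): attacks (2,2) (3,1) (0,2)
  WR@(1,4): attacks (1,3) (2,4) (3,4) (4,4) (0,4) [ray(0,-1) blocked at (1,3)]
  WB@(3,0): attacks (4,1) (2,1) (1,2) (0,3) [ray(1,1) blocked at (4,1); ray(-1,1) blocked at (0,3)]
W attacks (3,0): yes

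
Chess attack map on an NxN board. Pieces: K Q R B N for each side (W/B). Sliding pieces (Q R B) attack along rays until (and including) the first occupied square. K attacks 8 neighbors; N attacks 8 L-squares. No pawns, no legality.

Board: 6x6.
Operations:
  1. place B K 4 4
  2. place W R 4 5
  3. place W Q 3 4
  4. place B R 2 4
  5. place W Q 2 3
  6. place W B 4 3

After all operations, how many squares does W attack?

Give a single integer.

Answer: 28

Derivation:
Op 1: place BK@(4,4)
Op 2: place WR@(4,5)
Op 3: place WQ@(3,4)
Op 4: place BR@(2,4)
Op 5: place WQ@(2,3)
Op 6: place WB@(4,3)
Per-piece attacks for W:
  WQ@(2,3): attacks (2,4) (2,2) (2,1) (2,0) (3,3) (4,3) (1,3) (0,3) (3,4) (3,2) (4,1) (5,0) (1,4) (0,5) (1,2) (0,1) [ray(0,1) blocked at (2,4); ray(1,0) blocked at (4,3); ray(1,1) blocked at (3,4)]
  WQ@(3,4): attacks (3,5) (3,3) (3,2) (3,1) (3,0) (4,4) (2,4) (4,5) (4,3) (2,5) (2,3) [ray(1,0) blocked at (4,4); ray(-1,0) blocked at (2,4); ray(1,1) blocked at (4,5); ray(1,-1) blocked at (4,3); ray(-1,-1) blocked at (2,3)]
  WB@(4,3): attacks (5,4) (5,2) (3,4) (3,2) (2,1) (1,0) [ray(-1,1) blocked at (3,4)]
  WR@(4,5): attacks (4,4) (5,5) (3,5) (2,5) (1,5) (0,5) [ray(0,-1) blocked at (4,4)]
Union (28 distinct): (0,1) (0,3) (0,5) (1,0) (1,2) (1,3) (1,4) (1,5) (2,0) (2,1) (2,2) (2,3) (2,4) (2,5) (3,0) (3,1) (3,2) (3,3) (3,4) (3,5) (4,1) (4,3) (4,4) (4,5) (5,0) (5,2) (5,4) (5,5)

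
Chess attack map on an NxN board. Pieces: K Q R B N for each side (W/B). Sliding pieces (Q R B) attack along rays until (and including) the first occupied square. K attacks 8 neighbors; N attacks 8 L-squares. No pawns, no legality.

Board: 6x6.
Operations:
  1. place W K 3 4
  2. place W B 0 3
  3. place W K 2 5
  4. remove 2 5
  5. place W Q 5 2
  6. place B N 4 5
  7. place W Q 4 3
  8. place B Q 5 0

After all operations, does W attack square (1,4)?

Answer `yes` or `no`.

Op 1: place WK@(3,4)
Op 2: place WB@(0,3)
Op 3: place WK@(2,5)
Op 4: remove (2,5)
Op 5: place WQ@(5,2)
Op 6: place BN@(4,5)
Op 7: place WQ@(4,3)
Op 8: place BQ@(5,0)
Per-piece attacks for W:
  WB@(0,3): attacks (1,4) (2,5) (1,2) (2,1) (3,0)
  WK@(3,4): attacks (3,5) (3,3) (4,4) (2,4) (4,5) (4,3) (2,5) (2,3)
  WQ@(4,3): attacks (4,4) (4,5) (4,2) (4,1) (4,0) (5,3) (3,3) (2,3) (1,3) (0,3) (5,4) (5,2) (3,4) (3,2) (2,1) (1,0) [ray(0,1) blocked at (4,5); ray(-1,0) blocked at (0,3); ray(1,-1) blocked at (5,2); ray(-1,1) blocked at (3,4)]
  WQ@(5,2): attacks (5,3) (5,4) (5,5) (5,1) (5,0) (4,2) (3,2) (2,2) (1,2) (0,2) (4,3) (4,1) (3,0) [ray(0,-1) blocked at (5,0); ray(-1,1) blocked at (4,3)]
W attacks (1,4): yes

Answer: yes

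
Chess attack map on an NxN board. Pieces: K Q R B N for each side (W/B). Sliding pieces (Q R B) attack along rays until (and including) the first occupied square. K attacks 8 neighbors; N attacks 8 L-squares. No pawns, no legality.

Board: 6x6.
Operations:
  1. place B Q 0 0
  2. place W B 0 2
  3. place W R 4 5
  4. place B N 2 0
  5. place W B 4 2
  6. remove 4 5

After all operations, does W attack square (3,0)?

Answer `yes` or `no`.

Answer: no

Derivation:
Op 1: place BQ@(0,0)
Op 2: place WB@(0,2)
Op 3: place WR@(4,5)
Op 4: place BN@(2,0)
Op 5: place WB@(4,2)
Op 6: remove (4,5)
Per-piece attacks for W:
  WB@(0,2): attacks (1,3) (2,4) (3,5) (1,1) (2,0) [ray(1,-1) blocked at (2,0)]
  WB@(4,2): attacks (5,3) (5,1) (3,3) (2,4) (1,5) (3,1) (2,0) [ray(-1,-1) blocked at (2,0)]
W attacks (3,0): no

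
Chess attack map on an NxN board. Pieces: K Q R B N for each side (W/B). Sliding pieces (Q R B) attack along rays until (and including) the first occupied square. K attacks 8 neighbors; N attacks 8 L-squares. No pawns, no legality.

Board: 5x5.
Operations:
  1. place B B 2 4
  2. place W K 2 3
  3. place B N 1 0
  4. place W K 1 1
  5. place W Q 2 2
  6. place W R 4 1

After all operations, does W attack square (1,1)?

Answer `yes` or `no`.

Answer: yes

Derivation:
Op 1: place BB@(2,4)
Op 2: place WK@(2,3)
Op 3: place BN@(1,0)
Op 4: place WK@(1,1)
Op 5: place WQ@(2,2)
Op 6: place WR@(4,1)
Per-piece attacks for W:
  WK@(1,1): attacks (1,2) (1,0) (2,1) (0,1) (2,2) (2,0) (0,2) (0,0)
  WQ@(2,2): attacks (2,3) (2,1) (2,0) (3,2) (4,2) (1,2) (0,2) (3,3) (4,4) (3,1) (4,0) (1,3) (0,4) (1,1) [ray(0,1) blocked at (2,3); ray(-1,-1) blocked at (1,1)]
  WK@(2,3): attacks (2,4) (2,2) (3,3) (1,3) (3,4) (3,2) (1,4) (1,2)
  WR@(4,1): attacks (4,2) (4,3) (4,4) (4,0) (3,1) (2,1) (1,1) [ray(-1,0) blocked at (1,1)]
W attacks (1,1): yes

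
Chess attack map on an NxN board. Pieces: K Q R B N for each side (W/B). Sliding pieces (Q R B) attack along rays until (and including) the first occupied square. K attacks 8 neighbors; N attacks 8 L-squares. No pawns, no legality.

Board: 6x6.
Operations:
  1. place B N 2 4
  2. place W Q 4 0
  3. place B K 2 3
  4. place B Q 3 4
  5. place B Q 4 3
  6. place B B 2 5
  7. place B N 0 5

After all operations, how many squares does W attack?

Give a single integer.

Op 1: place BN@(2,4)
Op 2: place WQ@(4,0)
Op 3: place BK@(2,3)
Op 4: place BQ@(3,4)
Op 5: place BQ@(4,3)
Op 6: place BB@(2,5)
Op 7: place BN@(0,5)
Per-piece attacks for W:
  WQ@(4,0): attacks (4,1) (4,2) (4,3) (5,0) (3,0) (2,0) (1,0) (0,0) (5,1) (3,1) (2,2) (1,3) (0,4) [ray(0,1) blocked at (4,3)]
Union (13 distinct): (0,0) (0,4) (1,0) (1,3) (2,0) (2,2) (3,0) (3,1) (4,1) (4,2) (4,3) (5,0) (5,1)

Answer: 13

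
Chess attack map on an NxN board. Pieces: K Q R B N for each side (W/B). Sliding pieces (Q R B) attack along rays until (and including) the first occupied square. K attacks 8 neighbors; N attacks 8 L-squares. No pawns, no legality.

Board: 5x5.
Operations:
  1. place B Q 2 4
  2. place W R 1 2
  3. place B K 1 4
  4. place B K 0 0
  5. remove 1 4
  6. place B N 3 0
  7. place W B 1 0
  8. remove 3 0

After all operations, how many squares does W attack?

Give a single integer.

Op 1: place BQ@(2,4)
Op 2: place WR@(1,2)
Op 3: place BK@(1,4)
Op 4: place BK@(0,0)
Op 5: remove (1,4)
Op 6: place BN@(3,0)
Op 7: place WB@(1,0)
Op 8: remove (3,0)
Per-piece attacks for W:
  WB@(1,0): attacks (2,1) (3,2) (4,3) (0,1)
  WR@(1,2): attacks (1,3) (1,4) (1,1) (1,0) (2,2) (3,2) (4,2) (0,2) [ray(0,-1) blocked at (1,0)]
Union (11 distinct): (0,1) (0,2) (1,0) (1,1) (1,3) (1,4) (2,1) (2,2) (3,2) (4,2) (4,3)

Answer: 11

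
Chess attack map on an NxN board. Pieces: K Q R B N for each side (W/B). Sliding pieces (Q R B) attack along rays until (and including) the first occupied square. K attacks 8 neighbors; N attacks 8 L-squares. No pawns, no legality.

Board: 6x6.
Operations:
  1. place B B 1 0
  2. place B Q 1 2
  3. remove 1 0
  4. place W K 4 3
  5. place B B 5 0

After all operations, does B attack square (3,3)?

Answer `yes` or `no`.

Answer: no

Derivation:
Op 1: place BB@(1,0)
Op 2: place BQ@(1,2)
Op 3: remove (1,0)
Op 4: place WK@(4,3)
Op 5: place BB@(5,0)
Per-piece attacks for B:
  BQ@(1,2): attacks (1,3) (1,4) (1,5) (1,1) (1,0) (2,2) (3,2) (4,2) (5,2) (0,2) (2,3) (3,4) (4,5) (2,1) (3,0) (0,3) (0,1)
  BB@(5,0): attacks (4,1) (3,2) (2,3) (1,4) (0,5)
B attacks (3,3): no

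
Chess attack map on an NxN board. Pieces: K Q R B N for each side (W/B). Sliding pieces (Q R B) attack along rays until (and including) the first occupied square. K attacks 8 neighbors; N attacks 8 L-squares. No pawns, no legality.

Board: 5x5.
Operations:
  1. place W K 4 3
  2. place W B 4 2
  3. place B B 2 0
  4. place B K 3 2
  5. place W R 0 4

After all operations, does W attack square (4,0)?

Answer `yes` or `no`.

Op 1: place WK@(4,3)
Op 2: place WB@(4,2)
Op 3: place BB@(2,0)
Op 4: place BK@(3,2)
Op 5: place WR@(0,4)
Per-piece attacks for W:
  WR@(0,4): attacks (0,3) (0,2) (0,1) (0,0) (1,4) (2,4) (3,4) (4,4)
  WB@(4,2): attacks (3,3) (2,4) (3,1) (2,0) [ray(-1,-1) blocked at (2,0)]
  WK@(4,3): attacks (4,4) (4,2) (3,3) (3,4) (3,2)
W attacks (4,0): no

Answer: no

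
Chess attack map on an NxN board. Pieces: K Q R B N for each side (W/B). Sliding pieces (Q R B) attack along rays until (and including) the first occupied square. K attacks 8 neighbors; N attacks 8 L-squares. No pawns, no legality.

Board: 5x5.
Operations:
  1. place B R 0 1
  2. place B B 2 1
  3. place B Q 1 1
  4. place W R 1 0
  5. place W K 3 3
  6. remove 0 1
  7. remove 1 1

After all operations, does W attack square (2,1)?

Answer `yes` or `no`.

Answer: no

Derivation:
Op 1: place BR@(0,1)
Op 2: place BB@(2,1)
Op 3: place BQ@(1,1)
Op 4: place WR@(1,0)
Op 5: place WK@(3,3)
Op 6: remove (0,1)
Op 7: remove (1,1)
Per-piece attacks for W:
  WR@(1,0): attacks (1,1) (1,2) (1,3) (1,4) (2,0) (3,0) (4,0) (0,0)
  WK@(3,3): attacks (3,4) (3,2) (4,3) (2,3) (4,4) (4,2) (2,4) (2,2)
W attacks (2,1): no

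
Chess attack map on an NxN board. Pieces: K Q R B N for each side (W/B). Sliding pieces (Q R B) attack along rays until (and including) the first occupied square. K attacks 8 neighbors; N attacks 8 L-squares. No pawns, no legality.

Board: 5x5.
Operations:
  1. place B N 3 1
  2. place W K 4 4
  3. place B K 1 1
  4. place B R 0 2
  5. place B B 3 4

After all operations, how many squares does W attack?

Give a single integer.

Op 1: place BN@(3,1)
Op 2: place WK@(4,4)
Op 3: place BK@(1,1)
Op 4: place BR@(0,2)
Op 5: place BB@(3,4)
Per-piece attacks for W:
  WK@(4,4): attacks (4,3) (3,4) (3,3)
Union (3 distinct): (3,3) (3,4) (4,3)

Answer: 3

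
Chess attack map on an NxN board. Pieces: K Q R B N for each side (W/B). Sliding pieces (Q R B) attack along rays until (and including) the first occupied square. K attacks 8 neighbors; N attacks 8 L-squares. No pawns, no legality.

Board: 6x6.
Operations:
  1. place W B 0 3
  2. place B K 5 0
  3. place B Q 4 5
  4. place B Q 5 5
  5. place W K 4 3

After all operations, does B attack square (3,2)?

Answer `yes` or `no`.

Answer: no

Derivation:
Op 1: place WB@(0,3)
Op 2: place BK@(5,0)
Op 3: place BQ@(4,5)
Op 4: place BQ@(5,5)
Op 5: place WK@(4,3)
Per-piece attacks for B:
  BQ@(4,5): attacks (4,4) (4,3) (5,5) (3,5) (2,5) (1,5) (0,5) (5,4) (3,4) (2,3) (1,2) (0,1) [ray(0,-1) blocked at (4,3); ray(1,0) blocked at (5,5)]
  BK@(5,0): attacks (5,1) (4,0) (4,1)
  BQ@(5,5): attacks (5,4) (5,3) (5,2) (5,1) (5,0) (4,5) (4,4) (3,3) (2,2) (1,1) (0,0) [ray(0,-1) blocked at (5,0); ray(-1,0) blocked at (4,5)]
B attacks (3,2): no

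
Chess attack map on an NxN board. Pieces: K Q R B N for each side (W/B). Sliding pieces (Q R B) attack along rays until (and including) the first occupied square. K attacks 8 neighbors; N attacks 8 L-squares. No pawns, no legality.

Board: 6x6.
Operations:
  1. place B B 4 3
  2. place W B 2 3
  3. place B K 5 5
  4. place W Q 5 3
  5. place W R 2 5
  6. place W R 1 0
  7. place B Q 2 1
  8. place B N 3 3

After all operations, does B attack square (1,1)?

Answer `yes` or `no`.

Op 1: place BB@(4,3)
Op 2: place WB@(2,3)
Op 3: place BK@(5,5)
Op 4: place WQ@(5,3)
Op 5: place WR@(2,5)
Op 6: place WR@(1,0)
Op 7: place BQ@(2,1)
Op 8: place BN@(3,3)
Per-piece attacks for B:
  BQ@(2,1): attacks (2,2) (2,3) (2,0) (3,1) (4,1) (5,1) (1,1) (0,1) (3,2) (4,3) (3,0) (1,2) (0,3) (1,0) [ray(0,1) blocked at (2,3); ray(1,1) blocked at (4,3); ray(-1,-1) blocked at (1,0)]
  BN@(3,3): attacks (4,5) (5,4) (2,5) (1,4) (4,1) (5,2) (2,1) (1,2)
  BB@(4,3): attacks (5,4) (5,2) (3,4) (2,5) (3,2) (2,1) [ray(-1,1) blocked at (2,5); ray(-1,-1) blocked at (2,1)]
  BK@(5,5): attacks (5,4) (4,5) (4,4)
B attacks (1,1): yes

Answer: yes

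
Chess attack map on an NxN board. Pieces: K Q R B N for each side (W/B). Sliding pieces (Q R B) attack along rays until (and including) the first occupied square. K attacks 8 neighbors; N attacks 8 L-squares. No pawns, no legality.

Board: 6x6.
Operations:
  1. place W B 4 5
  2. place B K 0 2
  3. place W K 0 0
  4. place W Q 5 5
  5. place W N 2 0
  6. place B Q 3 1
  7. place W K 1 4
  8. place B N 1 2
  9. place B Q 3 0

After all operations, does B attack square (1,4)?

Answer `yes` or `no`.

Answer: no

Derivation:
Op 1: place WB@(4,5)
Op 2: place BK@(0,2)
Op 3: place WK@(0,0)
Op 4: place WQ@(5,5)
Op 5: place WN@(2,0)
Op 6: place BQ@(3,1)
Op 7: place WK@(1,4)
Op 8: place BN@(1,2)
Op 9: place BQ@(3,0)
Per-piece attacks for B:
  BK@(0,2): attacks (0,3) (0,1) (1,2) (1,3) (1,1)
  BN@(1,2): attacks (2,4) (3,3) (0,4) (2,0) (3,1) (0,0)
  BQ@(3,0): attacks (3,1) (4,0) (5,0) (2,0) (4,1) (5,2) (2,1) (1,2) [ray(0,1) blocked at (3,1); ray(-1,0) blocked at (2,0); ray(-1,1) blocked at (1,2)]
  BQ@(3,1): attacks (3,2) (3,3) (3,4) (3,5) (3,0) (4,1) (5,1) (2,1) (1,1) (0,1) (4,2) (5,3) (4,0) (2,2) (1,3) (0,4) (2,0) [ray(0,-1) blocked at (3,0); ray(-1,-1) blocked at (2,0)]
B attacks (1,4): no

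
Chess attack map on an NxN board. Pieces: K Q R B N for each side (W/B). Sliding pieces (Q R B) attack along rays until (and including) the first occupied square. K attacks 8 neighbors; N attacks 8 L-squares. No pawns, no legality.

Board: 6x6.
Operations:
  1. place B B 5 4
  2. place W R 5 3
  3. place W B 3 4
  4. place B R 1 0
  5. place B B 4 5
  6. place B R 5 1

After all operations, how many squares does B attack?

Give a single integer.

Answer: 22

Derivation:
Op 1: place BB@(5,4)
Op 2: place WR@(5,3)
Op 3: place WB@(3,4)
Op 4: place BR@(1,0)
Op 5: place BB@(4,5)
Op 6: place BR@(5,1)
Per-piece attacks for B:
  BR@(1,0): attacks (1,1) (1,2) (1,3) (1,4) (1,5) (2,0) (3,0) (4,0) (5,0) (0,0)
  BB@(4,5): attacks (5,4) (3,4) [ray(1,-1) blocked at (5,4); ray(-1,-1) blocked at (3,4)]
  BR@(5,1): attacks (5,2) (5,3) (5,0) (4,1) (3,1) (2,1) (1,1) (0,1) [ray(0,1) blocked at (5,3)]
  BB@(5,4): attacks (4,5) (4,3) (3,2) (2,1) (1,0) [ray(-1,1) blocked at (4,5); ray(-1,-1) blocked at (1,0)]
Union (22 distinct): (0,0) (0,1) (1,0) (1,1) (1,2) (1,3) (1,4) (1,5) (2,0) (2,1) (3,0) (3,1) (3,2) (3,4) (4,0) (4,1) (4,3) (4,5) (5,0) (5,2) (5,3) (5,4)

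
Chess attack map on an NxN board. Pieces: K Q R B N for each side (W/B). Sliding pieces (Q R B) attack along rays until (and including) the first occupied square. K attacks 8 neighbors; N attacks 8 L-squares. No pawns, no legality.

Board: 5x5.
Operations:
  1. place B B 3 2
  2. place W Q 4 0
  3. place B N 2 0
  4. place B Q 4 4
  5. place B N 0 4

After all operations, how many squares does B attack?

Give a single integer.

Answer: 18

Derivation:
Op 1: place BB@(3,2)
Op 2: place WQ@(4,0)
Op 3: place BN@(2,0)
Op 4: place BQ@(4,4)
Op 5: place BN@(0,4)
Per-piece attacks for B:
  BN@(0,4): attacks (1,2) (2,3)
  BN@(2,0): attacks (3,2) (4,1) (1,2) (0,1)
  BB@(3,2): attacks (4,3) (4,1) (2,3) (1,4) (2,1) (1,0)
  BQ@(4,4): attacks (4,3) (4,2) (4,1) (4,0) (3,4) (2,4) (1,4) (0,4) (3,3) (2,2) (1,1) (0,0) [ray(0,-1) blocked at (4,0); ray(-1,0) blocked at (0,4)]
Union (18 distinct): (0,0) (0,1) (0,4) (1,0) (1,1) (1,2) (1,4) (2,1) (2,2) (2,3) (2,4) (3,2) (3,3) (3,4) (4,0) (4,1) (4,2) (4,3)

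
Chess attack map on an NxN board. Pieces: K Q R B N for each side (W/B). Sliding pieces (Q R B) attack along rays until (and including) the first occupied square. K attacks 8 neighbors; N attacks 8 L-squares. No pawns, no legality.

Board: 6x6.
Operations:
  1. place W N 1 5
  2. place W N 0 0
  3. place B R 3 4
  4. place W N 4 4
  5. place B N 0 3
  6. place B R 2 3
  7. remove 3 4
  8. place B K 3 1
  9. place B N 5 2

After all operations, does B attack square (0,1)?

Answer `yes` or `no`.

Op 1: place WN@(1,5)
Op 2: place WN@(0,0)
Op 3: place BR@(3,4)
Op 4: place WN@(4,4)
Op 5: place BN@(0,3)
Op 6: place BR@(2,3)
Op 7: remove (3,4)
Op 8: place BK@(3,1)
Op 9: place BN@(5,2)
Per-piece attacks for B:
  BN@(0,3): attacks (1,5) (2,4) (1,1) (2,2)
  BR@(2,3): attacks (2,4) (2,5) (2,2) (2,1) (2,0) (3,3) (4,3) (5,3) (1,3) (0,3) [ray(-1,0) blocked at (0,3)]
  BK@(3,1): attacks (3,2) (3,0) (4,1) (2,1) (4,2) (4,0) (2,2) (2,0)
  BN@(5,2): attacks (4,4) (3,3) (4,0) (3,1)
B attacks (0,1): no

Answer: no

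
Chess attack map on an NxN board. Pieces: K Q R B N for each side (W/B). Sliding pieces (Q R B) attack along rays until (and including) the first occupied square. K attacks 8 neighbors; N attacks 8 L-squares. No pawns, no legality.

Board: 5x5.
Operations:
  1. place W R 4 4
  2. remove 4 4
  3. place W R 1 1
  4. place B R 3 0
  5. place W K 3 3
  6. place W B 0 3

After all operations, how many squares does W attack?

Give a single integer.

Op 1: place WR@(4,4)
Op 2: remove (4,4)
Op 3: place WR@(1,1)
Op 4: place BR@(3,0)
Op 5: place WK@(3,3)
Op 6: place WB@(0,3)
Per-piece attacks for W:
  WB@(0,3): attacks (1,4) (1,2) (2,1) (3,0) [ray(1,-1) blocked at (3,0)]
  WR@(1,1): attacks (1,2) (1,3) (1,4) (1,0) (2,1) (3,1) (4,1) (0,1)
  WK@(3,3): attacks (3,4) (3,2) (4,3) (2,3) (4,4) (4,2) (2,4) (2,2)
Union (17 distinct): (0,1) (1,0) (1,2) (1,3) (1,4) (2,1) (2,2) (2,3) (2,4) (3,0) (3,1) (3,2) (3,4) (4,1) (4,2) (4,3) (4,4)

Answer: 17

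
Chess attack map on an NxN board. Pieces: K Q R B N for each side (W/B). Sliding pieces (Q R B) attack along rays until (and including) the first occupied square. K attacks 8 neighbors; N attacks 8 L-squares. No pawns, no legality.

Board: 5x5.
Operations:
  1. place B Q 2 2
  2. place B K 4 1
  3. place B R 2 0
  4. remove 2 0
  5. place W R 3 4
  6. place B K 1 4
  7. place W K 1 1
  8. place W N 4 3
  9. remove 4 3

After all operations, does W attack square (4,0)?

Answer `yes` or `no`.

Answer: no

Derivation:
Op 1: place BQ@(2,2)
Op 2: place BK@(4,1)
Op 3: place BR@(2,0)
Op 4: remove (2,0)
Op 5: place WR@(3,4)
Op 6: place BK@(1,4)
Op 7: place WK@(1,1)
Op 8: place WN@(4,3)
Op 9: remove (4,3)
Per-piece attacks for W:
  WK@(1,1): attacks (1,2) (1,0) (2,1) (0,1) (2,2) (2,0) (0,2) (0,0)
  WR@(3,4): attacks (3,3) (3,2) (3,1) (3,0) (4,4) (2,4) (1,4) [ray(-1,0) blocked at (1,4)]
W attacks (4,0): no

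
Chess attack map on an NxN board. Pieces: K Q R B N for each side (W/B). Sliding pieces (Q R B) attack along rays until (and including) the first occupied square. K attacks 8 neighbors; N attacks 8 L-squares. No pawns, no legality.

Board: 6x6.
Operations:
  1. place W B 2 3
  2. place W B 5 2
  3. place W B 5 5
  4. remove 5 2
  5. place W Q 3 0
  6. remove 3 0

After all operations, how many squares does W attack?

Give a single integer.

Answer: 14

Derivation:
Op 1: place WB@(2,3)
Op 2: place WB@(5,2)
Op 3: place WB@(5,5)
Op 4: remove (5,2)
Op 5: place WQ@(3,0)
Op 6: remove (3,0)
Per-piece attacks for W:
  WB@(2,3): attacks (3,4) (4,5) (3,2) (4,1) (5,0) (1,4) (0,5) (1,2) (0,1)
  WB@(5,5): attacks (4,4) (3,3) (2,2) (1,1) (0,0)
Union (14 distinct): (0,0) (0,1) (0,5) (1,1) (1,2) (1,4) (2,2) (3,2) (3,3) (3,4) (4,1) (4,4) (4,5) (5,0)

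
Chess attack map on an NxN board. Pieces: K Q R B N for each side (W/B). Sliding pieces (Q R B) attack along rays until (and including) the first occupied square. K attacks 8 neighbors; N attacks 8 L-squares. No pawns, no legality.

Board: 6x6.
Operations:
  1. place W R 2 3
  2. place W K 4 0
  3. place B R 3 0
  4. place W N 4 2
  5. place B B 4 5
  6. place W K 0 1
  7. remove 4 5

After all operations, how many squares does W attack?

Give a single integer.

Answer: 23

Derivation:
Op 1: place WR@(2,3)
Op 2: place WK@(4,0)
Op 3: place BR@(3,0)
Op 4: place WN@(4,2)
Op 5: place BB@(4,5)
Op 6: place WK@(0,1)
Op 7: remove (4,5)
Per-piece attacks for W:
  WK@(0,1): attacks (0,2) (0,0) (1,1) (1,2) (1,0)
  WR@(2,3): attacks (2,4) (2,5) (2,2) (2,1) (2,0) (3,3) (4,3) (5,3) (1,3) (0,3)
  WK@(4,0): attacks (4,1) (5,0) (3,0) (5,1) (3,1)
  WN@(4,2): attacks (5,4) (3,4) (2,3) (5,0) (3,0) (2,1)
Union (23 distinct): (0,0) (0,2) (0,3) (1,0) (1,1) (1,2) (1,3) (2,0) (2,1) (2,2) (2,3) (2,4) (2,5) (3,0) (3,1) (3,3) (3,4) (4,1) (4,3) (5,0) (5,1) (5,3) (5,4)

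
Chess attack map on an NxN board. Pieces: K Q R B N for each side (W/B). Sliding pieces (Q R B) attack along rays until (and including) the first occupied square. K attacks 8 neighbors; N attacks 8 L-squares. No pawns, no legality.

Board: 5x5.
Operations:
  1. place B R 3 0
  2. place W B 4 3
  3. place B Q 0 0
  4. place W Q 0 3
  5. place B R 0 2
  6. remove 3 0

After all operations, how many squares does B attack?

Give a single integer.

Answer: 15

Derivation:
Op 1: place BR@(3,0)
Op 2: place WB@(4,3)
Op 3: place BQ@(0,0)
Op 4: place WQ@(0,3)
Op 5: place BR@(0,2)
Op 6: remove (3,0)
Per-piece attacks for B:
  BQ@(0,0): attacks (0,1) (0,2) (1,0) (2,0) (3,0) (4,0) (1,1) (2,2) (3,3) (4,4) [ray(0,1) blocked at (0,2)]
  BR@(0,2): attacks (0,3) (0,1) (0,0) (1,2) (2,2) (3,2) (4,2) [ray(0,1) blocked at (0,3); ray(0,-1) blocked at (0,0)]
Union (15 distinct): (0,0) (0,1) (0,2) (0,3) (1,0) (1,1) (1,2) (2,0) (2,2) (3,0) (3,2) (3,3) (4,0) (4,2) (4,4)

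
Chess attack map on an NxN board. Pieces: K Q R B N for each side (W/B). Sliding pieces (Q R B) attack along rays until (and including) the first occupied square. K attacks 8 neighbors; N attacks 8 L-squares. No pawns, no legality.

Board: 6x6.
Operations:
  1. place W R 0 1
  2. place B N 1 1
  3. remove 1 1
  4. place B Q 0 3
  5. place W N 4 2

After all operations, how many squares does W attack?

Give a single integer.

Answer: 13

Derivation:
Op 1: place WR@(0,1)
Op 2: place BN@(1,1)
Op 3: remove (1,1)
Op 4: place BQ@(0,3)
Op 5: place WN@(4,2)
Per-piece attacks for W:
  WR@(0,1): attacks (0,2) (0,3) (0,0) (1,1) (2,1) (3,1) (4,1) (5,1) [ray(0,1) blocked at (0,3)]
  WN@(4,2): attacks (5,4) (3,4) (2,3) (5,0) (3,0) (2,1)
Union (13 distinct): (0,0) (0,2) (0,3) (1,1) (2,1) (2,3) (3,0) (3,1) (3,4) (4,1) (5,0) (5,1) (5,4)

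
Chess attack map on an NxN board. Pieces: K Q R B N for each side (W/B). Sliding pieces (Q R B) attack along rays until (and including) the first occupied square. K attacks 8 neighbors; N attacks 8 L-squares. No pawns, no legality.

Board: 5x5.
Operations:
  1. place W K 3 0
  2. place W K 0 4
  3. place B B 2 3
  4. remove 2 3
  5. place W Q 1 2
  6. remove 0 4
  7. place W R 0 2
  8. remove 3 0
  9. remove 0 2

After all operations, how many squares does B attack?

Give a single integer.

Op 1: place WK@(3,0)
Op 2: place WK@(0,4)
Op 3: place BB@(2,3)
Op 4: remove (2,3)
Op 5: place WQ@(1,2)
Op 6: remove (0,4)
Op 7: place WR@(0,2)
Op 8: remove (3,0)
Op 9: remove (0,2)
Per-piece attacks for B:
Union (0 distinct): (none)

Answer: 0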